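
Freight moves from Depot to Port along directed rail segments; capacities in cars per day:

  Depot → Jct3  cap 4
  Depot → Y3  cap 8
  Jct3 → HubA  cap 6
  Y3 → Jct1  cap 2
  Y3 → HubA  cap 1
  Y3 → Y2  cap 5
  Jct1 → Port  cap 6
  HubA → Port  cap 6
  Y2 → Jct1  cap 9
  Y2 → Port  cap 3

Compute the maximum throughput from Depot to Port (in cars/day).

12

Augment Depot→Jct3→HubA→Port: bottleneck 4, flow now 4.
Augment Depot→Y3→Jct1→Port: bottleneck 2, flow now 6.
Augment Depot→Y3→HubA→Port: bottleneck 1, flow now 7.
Augment Depot→Y3→Y2→Port: bottleneck 3, flow now 10.
Augment Depot→Y3→Y2→Jct1→Port: bottleneck 2, flow now 12.
No augmenting path remains; maximum flow = 12.
In the residual graph, reachable from Depot: {Depot}.
Min-cut edges: Depot→Jct3 (4), Depot→Y3 (8); capacity 4 + 8 = 12.
This cut is saturated, so no flow can exceed 12.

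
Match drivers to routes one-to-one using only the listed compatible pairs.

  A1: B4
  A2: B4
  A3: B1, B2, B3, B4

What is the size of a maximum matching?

Unit-capacity flow: source→left, listed edges, right→sink; max matching = max flow.
Augmenting path A1→B4 (+1); matched 1.
Augmenting path A3→B1 (+1); matched 2.
No augmenting path remains; maximum matching = 2.
König certificate: {A3, B4} is a vertex cover of size 2 (every listed pair touches it), so no matching can be larger.

2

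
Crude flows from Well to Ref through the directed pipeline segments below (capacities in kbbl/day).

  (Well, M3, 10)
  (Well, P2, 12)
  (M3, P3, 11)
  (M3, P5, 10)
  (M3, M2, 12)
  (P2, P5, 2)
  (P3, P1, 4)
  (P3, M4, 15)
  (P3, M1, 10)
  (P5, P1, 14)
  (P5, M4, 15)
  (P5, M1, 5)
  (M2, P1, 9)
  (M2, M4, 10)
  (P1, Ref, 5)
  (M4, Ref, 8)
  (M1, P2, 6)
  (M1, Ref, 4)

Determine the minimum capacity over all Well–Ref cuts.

Augment Well→M3→P3→P1→Ref: bottleneck 4, flow now 4.
Augment Well→M3→P3→M4→Ref: bottleneck 6, flow now 10.
Augment Well→P2→P5→P1→Ref: bottleneck 1, flow now 11.
Augment Well→P2→P5→M4→Ref: bottleneck 1, flow now 12.
No augmenting path remains; maximum flow = 12.
By max-flow min-cut, the minimum cut capacity equals the max flow.
In the residual graph, reachable from Well: {Well, P2}.
Min-cut edges: Well→M3 (10), P2→P5 (2); capacity 10 + 2 = 12.

12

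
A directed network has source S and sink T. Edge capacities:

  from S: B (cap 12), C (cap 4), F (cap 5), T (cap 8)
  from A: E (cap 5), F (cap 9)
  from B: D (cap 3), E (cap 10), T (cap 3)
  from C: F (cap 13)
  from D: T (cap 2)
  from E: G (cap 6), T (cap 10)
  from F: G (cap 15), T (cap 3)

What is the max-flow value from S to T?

23

Augment S→T: bottleneck 8, flow now 8.
Augment S→B→T: bottleneck 3, flow now 11.
Augment S→F→T: bottleneck 3, flow now 14.
Augment S→B→D→T: bottleneck 2, flow now 16.
Augment S→B→E→T: bottleneck 7, flow now 23.
No augmenting path remains; maximum flow = 23.
In the residual graph, reachable from S: {S, C, F, G}.
Min-cut edges: S→B (12), S→T (8), F→T (3); capacity 12 + 8 + 3 = 23.
This cut is saturated, so no flow can exceed 23.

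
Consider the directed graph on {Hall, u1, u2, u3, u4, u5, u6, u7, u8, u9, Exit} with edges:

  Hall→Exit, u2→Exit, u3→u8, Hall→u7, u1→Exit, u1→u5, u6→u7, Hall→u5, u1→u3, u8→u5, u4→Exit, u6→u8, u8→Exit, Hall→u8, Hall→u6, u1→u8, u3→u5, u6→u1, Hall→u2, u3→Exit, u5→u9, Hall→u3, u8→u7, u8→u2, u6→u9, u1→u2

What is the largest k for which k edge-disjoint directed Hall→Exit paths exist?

5

Assign every edge capacity 1; by Menger, the answer equals the max flow.
Path Hall→Exit (+1); total 1.
Path Hall→u2→Exit (+1); total 2.
Path Hall→u3→Exit (+1); total 3.
Path Hall→u8→Exit (+1); total 4.
Path Hall→u6→u1→Exit (+1); total 5.
No residual Hall→Exit path; max flow = 5.
Certifying cut of size 5: {Hall→Exit, Hall→u2, Hall→u3, Hall→u6, Hall→u8}.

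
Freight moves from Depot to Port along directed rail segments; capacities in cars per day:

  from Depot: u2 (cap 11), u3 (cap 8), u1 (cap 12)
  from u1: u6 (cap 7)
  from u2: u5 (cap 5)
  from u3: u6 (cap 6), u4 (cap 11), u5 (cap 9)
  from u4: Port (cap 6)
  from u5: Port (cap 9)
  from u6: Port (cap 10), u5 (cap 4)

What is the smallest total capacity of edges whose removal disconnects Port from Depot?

20

Augment Depot→u1→u6→Port: bottleneck 7, flow now 7.
Augment Depot→u2→u5→Port: bottleneck 5, flow now 12.
Augment Depot→u3→u4→Port: bottleneck 6, flow now 18.
Augment Depot→u3→u5→Port: bottleneck 2, flow now 20.
No augmenting path remains; maximum flow = 20.
By max-flow min-cut, the minimum cut capacity equals the max flow.
In the residual graph, reachable from Depot: {Depot, u1, u2}.
Min-cut edges: Depot→u3 (8), u1→u6 (7), u2→u5 (5); capacity 8 + 7 + 5 = 20.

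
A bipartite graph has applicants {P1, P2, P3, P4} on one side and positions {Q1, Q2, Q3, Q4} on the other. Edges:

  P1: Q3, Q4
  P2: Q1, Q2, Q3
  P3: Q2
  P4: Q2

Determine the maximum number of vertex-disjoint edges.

Unit-capacity flow: source→left, listed edges, right→sink; max matching = max flow.
Augmenting path P1→Q3 (+1); matched 1.
Augmenting path P2→Q1 (+1); matched 2.
Augmenting path P3→Q2 (+1); matched 3.
No augmenting path remains; maximum matching = 3.
König certificate: {P1, P2, Q2} is a vertex cover of size 3 (every listed pair touches it), so no matching can be larger.

3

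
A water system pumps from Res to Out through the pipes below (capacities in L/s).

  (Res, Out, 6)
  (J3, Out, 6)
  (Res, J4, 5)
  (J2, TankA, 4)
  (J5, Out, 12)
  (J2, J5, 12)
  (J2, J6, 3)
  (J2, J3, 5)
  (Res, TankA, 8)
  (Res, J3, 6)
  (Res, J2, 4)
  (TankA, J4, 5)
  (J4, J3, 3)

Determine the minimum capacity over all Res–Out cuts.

Augment Res→Out: bottleneck 6, flow now 6.
Augment Res→J3→Out: bottleneck 6, flow now 12.
Augment Res→J2→J5→Out: bottleneck 4, flow now 16.
No augmenting path remains; maximum flow = 16.
By max-flow min-cut, the minimum cut capacity equals the max flow.
In the residual graph, reachable from Res: {Res, TankA, J4, J3}.
Min-cut edges: Res→J2 (4), Res→Out (6), J3→Out (6); capacity 4 + 6 + 6 = 16.

16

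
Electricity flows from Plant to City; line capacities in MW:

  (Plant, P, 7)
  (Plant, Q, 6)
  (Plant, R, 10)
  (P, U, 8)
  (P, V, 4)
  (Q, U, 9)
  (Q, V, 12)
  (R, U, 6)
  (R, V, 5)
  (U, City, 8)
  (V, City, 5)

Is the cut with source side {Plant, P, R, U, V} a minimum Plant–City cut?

Given cut capacity: 6 + 8 + 5 = 19.
Augment Plant→P→U→City: bottleneck 7, flow now 7.
Augment Plant→Q→U→City: bottleneck 1, flow now 8.
Augment Plant→Q→V→City: bottleneck 5, flow now 13.
No augmenting path remains; maximum flow = 13.
In the residual graph, reachable from Plant: {Plant, P, Q, R, U, V}.
Min-cut edges: U→City (8), V→City (5); capacity 8 + 5 = 13.
Cut capacity 19 exceeds the max flow 13, so it is not minimum.

No — its capacity is 19, but the minimum cut has capacity 13.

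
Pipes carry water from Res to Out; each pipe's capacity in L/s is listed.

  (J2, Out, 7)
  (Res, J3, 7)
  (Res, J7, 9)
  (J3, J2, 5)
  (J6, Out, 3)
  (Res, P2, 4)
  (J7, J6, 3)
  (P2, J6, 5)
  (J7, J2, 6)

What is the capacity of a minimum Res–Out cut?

Augment Res→J3→J2→Out: bottleneck 5, flow now 5.
Augment Res→J7→J6→Out: bottleneck 3, flow now 8.
Augment Res→J7→J2→Out: bottleneck 2, flow now 10.
No augmenting path remains; maximum flow = 10.
By max-flow min-cut, the minimum cut capacity equals the max flow.
In the residual graph, reachable from Res: {Res, J3, J7, P2, J6, J2}.
Min-cut edges: J6→Out (3), J2→Out (7); capacity 3 + 7 = 10.

10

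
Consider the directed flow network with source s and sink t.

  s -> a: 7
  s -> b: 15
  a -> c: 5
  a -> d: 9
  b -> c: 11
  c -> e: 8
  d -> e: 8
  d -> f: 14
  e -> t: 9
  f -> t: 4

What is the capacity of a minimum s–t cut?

Augment s→a→c→e→t: bottleneck 5, flow now 5.
Augment s→a→d→e→t: bottleneck 2, flow now 7.
Augment s→b→c→e→t: bottleneck 2, flow now 9.
Augment s→b→c→a→d→f→t: bottleneck 4, flow now 13. (uses reverse residual edge)
No augmenting path remains; maximum flow = 13.
By max-flow min-cut, the minimum cut capacity equals the max flow.
In the residual graph, reachable from s: {s, a, b, c, d, e, f}.
Min-cut edges: e→t (9), f→t (4); capacity 9 + 4 = 13.

13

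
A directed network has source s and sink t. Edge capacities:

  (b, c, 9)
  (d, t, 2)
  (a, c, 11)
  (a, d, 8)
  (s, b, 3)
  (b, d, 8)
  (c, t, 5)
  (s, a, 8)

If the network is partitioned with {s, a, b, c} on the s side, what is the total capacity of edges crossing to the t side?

Edges leaving {s, a, b, c}: a→d (8), b→d (8), c→t (5).
Cut capacity = 8 + 8 + 5 = 21.

21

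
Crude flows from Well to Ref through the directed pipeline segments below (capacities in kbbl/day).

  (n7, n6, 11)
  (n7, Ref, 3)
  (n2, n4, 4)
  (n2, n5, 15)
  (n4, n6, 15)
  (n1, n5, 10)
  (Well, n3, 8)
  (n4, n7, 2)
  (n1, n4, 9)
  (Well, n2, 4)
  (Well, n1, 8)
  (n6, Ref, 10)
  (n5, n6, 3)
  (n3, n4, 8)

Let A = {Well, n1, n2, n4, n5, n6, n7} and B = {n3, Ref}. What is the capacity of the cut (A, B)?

Edges leaving {Well, n1, n2, n4, n5, n6, n7}: Well→n3 (8), n6→Ref (10), n7→Ref (3).
Cut capacity = 8 + 10 + 3 = 21.

21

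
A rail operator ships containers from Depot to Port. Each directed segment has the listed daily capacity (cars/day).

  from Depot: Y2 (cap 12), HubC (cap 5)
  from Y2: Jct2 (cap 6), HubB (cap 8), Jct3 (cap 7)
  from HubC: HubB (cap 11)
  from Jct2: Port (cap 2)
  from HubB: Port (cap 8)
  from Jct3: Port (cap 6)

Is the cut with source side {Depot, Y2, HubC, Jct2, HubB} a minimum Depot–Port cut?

Given cut capacity: 7 + 2 + 8 = 17.
Augment Depot→Y2→Jct2→Port: bottleneck 2, flow now 2.
Augment Depot→Y2→HubB→Port: bottleneck 8, flow now 10.
Augment Depot→Y2→Jct3→Port: bottleneck 2, flow now 12.
Augment Depot→HubC→HubB→Y2→Jct3→Port: bottleneck 4, flow now 16. (uses reverse residual edge)
No augmenting path remains; maximum flow = 16.
In the residual graph, reachable from Depot: {Depot, Y2, HubC, Jct2, HubB, Jct3}.
Min-cut edges: Jct2→Port (2), HubB→Port (8), Jct3→Port (6); capacity 2 + 8 + 6 = 16.
Cut capacity 17 exceeds the max flow 16, so it is not minimum.

No — its capacity is 17, but the minimum cut has capacity 16.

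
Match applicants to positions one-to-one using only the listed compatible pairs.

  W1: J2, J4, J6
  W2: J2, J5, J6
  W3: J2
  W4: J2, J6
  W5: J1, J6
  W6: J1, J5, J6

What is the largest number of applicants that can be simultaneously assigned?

Unit-capacity flow: source→left, listed edges, right→sink; max matching = max flow.
Augmenting path W1→J2 (+1); matched 1.
Augmenting path W2→J5 (+1); matched 2.
Augmenting path W4→J6 (+1); matched 3.
Augmenting path W5→J1 (+1); matched 4.
Augmenting path W3→J2→W1→J4 (+1); matched 5.
No augmenting path remains; maximum matching = 5.
König certificate: {W1, J1, J2, J5, J6} is a vertex cover of size 5 (every listed pair touches it), so no matching can be larger.

5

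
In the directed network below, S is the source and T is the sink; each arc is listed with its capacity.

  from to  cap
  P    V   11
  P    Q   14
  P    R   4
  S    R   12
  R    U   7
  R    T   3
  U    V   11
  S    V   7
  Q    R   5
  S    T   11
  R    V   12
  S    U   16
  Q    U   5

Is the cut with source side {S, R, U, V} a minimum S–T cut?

Given cut capacity: 11 + 3 = 14.
Augment S→T: bottleneck 11, flow now 11.
Augment S→R→T: bottleneck 3, flow now 14.
No augmenting path remains; maximum flow = 14.
Cut capacity 14 equals the max flow, so it is a minimum cut.

Yes — it is a minimum cut (capacity 14).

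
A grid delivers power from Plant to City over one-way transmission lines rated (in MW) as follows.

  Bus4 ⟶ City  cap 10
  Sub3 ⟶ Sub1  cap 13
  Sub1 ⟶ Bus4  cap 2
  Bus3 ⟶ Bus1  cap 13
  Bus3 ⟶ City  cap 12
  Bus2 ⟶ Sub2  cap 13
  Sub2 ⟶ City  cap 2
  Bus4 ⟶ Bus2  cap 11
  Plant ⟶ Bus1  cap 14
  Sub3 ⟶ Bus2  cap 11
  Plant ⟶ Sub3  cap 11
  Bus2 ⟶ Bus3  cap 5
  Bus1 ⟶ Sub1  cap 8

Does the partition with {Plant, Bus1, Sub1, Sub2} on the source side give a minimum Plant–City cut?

No — its capacity is 15, but the minimum cut has capacity 9.

Given cut capacity: 11 + 2 + 2 = 15.
Augment Plant→Sub3→Bus2→Sub2→City: bottleneck 2, flow now 2.
Augment Plant→Sub3→Bus2→Bus3→City: bottleneck 5, flow now 7.
Augment Plant→Sub3→Sub1→Bus4→City: bottleneck 2, flow now 9.
No augmenting path remains; maximum flow = 9.
In the residual graph, reachable from Plant: {Plant, Sub3, Bus1, Bus2, Sub1, Sub2}.
Min-cut edges: Bus2→Bus3 (5), Sub1→Bus4 (2), Sub2→City (2); capacity 5 + 2 + 2 = 9.
Cut capacity 15 exceeds the max flow 9, so it is not minimum.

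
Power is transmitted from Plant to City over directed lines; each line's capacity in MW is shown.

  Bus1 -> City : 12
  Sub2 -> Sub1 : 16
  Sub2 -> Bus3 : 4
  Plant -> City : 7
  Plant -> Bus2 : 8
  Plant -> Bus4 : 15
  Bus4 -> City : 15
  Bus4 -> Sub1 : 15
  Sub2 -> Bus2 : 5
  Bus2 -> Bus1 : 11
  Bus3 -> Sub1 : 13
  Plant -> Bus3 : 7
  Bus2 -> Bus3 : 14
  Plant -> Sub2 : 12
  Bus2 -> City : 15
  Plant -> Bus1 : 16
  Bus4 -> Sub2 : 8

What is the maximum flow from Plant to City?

47

Augment Plant→City: bottleneck 7, flow now 7.
Augment Plant→Bus4→City: bottleneck 15, flow now 22.
Augment Plant→Bus2→City: bottleneck 8, flow now 30.
Augment Plant→Bus1→City: bottleneck 12, flow now 42.
Augment Plant→Sub2→Bus2→City: bottleneck 5, flow now 47.
No augmenting path remains; maximum flow = 47.
In the residual graph, reachable from Plant: {Plant, Sub2, Bus3, Sub1, Bus1}.
Min-cut edges: Plant→Bus4 (15), Plant→Bus2 (8), Plant→City (7), Sub2→Bus2 (5), Bus1→City (12); capacity 15 + 8 + 7 + 5 + 12 = 47.
This cut is saturated, so no flow can exceed 47.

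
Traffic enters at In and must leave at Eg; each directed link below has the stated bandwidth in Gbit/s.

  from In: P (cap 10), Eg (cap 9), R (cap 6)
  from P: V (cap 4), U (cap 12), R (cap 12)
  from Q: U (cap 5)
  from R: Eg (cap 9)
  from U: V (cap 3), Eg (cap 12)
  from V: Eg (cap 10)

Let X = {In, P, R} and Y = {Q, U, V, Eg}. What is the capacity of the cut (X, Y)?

34

Edges leaving {In, P, R}: In→Eg (9), P→U (12), P→V (4), R→Eg (9).
Cut capacity = 9 + 12 + 4 + 9 = 34.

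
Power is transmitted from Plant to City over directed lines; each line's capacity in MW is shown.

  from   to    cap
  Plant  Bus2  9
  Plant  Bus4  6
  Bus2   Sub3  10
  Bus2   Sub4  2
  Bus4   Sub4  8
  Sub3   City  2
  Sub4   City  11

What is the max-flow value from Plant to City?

10

Augment Plant→Bus2→Sub3→City: bottleneck 2, flow now 2.
Augment Plant→Bus2→Sub4→City: bottleneck 2, flow now 4.
Augment Plant→Bus4→Sub4→City: bottleneck 6, flow now 10.
No augmenting path remains; maximum flow = 10.
In the residual graph, reachable from Plant: {Plant, Bus2, Sub3}.
Min-cut edges: Plant→Bus4 (6), Bus2→Sub4 (2), Sub3→City (2); capacity 6 + 2 + 2 = 10.
This cut is saturated, so no flow can exceed 10.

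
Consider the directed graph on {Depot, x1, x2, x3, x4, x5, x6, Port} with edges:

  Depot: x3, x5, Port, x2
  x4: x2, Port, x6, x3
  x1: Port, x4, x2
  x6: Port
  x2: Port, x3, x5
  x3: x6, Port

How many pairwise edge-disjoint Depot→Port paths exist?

Assign every edge capacity 1; by Menger, the answer equals the max flow.
Path Depot→Port (+1); total 1.
Path Depot→x2→Port (+1); total 2.
Path Depot→x3→Port (+1); total 3.
No residual Depot→Port path; max flow = 3.
Certifying cut of size 3: {Depot→Port, Depot→x2, Depot→x3}.

3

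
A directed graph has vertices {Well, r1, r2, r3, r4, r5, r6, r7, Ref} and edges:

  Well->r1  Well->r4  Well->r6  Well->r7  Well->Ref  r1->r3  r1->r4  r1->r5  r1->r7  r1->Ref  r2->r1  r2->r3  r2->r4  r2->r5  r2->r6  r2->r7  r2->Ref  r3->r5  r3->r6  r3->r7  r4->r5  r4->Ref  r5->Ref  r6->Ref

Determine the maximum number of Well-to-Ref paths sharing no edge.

Assign every edge capacity 1; by Menger, the answer equals the max flow.
Path Well→Ref (+1); total 1.
Path Well→r1→Ref (+1); total 2.
Path Well→r4→Ref (+1); total 3.
Path Well→r6→Ref (+1); total 4.
No residual Well→Ref path; max flow = 4.
Certifying cut of size 4: {Well→Ref, Well→r1, Well→r4, Well→r6}.

4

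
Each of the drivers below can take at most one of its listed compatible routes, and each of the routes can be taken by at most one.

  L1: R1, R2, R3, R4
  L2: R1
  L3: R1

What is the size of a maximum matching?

Unit-capacity flow: source→left, listed edges, right→sink; max matching = max flow.
Augmenting path L1→R1 (+1); matched 1.
Augmenting path L2→R1→L1→R2 (+1); matched 2.
No augmenting path remains; maximum matching = 2.
König certificate: {L1, R1} is a vertex cover of size 2 (every listed pair touches it), so no matching can be larger.

2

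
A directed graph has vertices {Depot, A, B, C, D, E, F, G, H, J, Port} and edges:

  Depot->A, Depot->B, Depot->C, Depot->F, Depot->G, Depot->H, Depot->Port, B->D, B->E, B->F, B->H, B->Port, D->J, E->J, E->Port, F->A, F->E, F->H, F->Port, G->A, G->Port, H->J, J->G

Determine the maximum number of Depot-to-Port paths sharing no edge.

Assign every edge capacity 1; by Menger, the answer equals the max flow.
Path Depot→Port (+1); total 1.
Path Depot→B→Port (+1); total 2.
Path Depot→F→Port (+1); total 3.
Path Depot→G→Port (+1); total 4.
No residual Depot→Port path; max flow = 4.
Certifying cut of size 4: {Depot→B, Depot→F, Depot→Port, G→Port}.

4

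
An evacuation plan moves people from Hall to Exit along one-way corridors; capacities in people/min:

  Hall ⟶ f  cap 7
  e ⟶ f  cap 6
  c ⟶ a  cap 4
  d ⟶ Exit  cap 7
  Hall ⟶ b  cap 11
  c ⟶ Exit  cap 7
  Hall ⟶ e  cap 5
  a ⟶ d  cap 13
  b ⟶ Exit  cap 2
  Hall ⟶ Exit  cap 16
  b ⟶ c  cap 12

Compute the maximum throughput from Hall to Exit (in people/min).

27

Augment Hall→Exit: bottleneck 16, flow now 16.
Augment Hall→b→Exit: bottleneck 2, flow now 18.
Augment Hall→b→c→Exit: bottleneck 7, flow now 25.
Augment Hall→b→c→a→d→Exit: bottleneck 2, flow now 27.
No augmenting path remains; maximum flow = 27.
In the residual graph, reachable from Hall: {Hall, e, f}.
Min-cut edges: Hall→b (11), Hall→Exit (16); capacity 11 + 16 = 27.
This cut is saturated, so no flow can exceed 27.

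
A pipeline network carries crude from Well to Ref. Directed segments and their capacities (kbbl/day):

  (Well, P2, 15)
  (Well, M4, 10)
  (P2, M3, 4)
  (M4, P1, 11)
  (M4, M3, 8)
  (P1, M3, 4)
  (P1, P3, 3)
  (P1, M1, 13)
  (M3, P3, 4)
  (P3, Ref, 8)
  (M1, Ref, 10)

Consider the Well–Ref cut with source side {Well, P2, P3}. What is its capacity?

Edges leaving {Well, P2, P3}: Well→M4 (10), P2→M3 (4), P3→Ref (8).
Cut capacity = 10 + 4 + 8 = 22.

22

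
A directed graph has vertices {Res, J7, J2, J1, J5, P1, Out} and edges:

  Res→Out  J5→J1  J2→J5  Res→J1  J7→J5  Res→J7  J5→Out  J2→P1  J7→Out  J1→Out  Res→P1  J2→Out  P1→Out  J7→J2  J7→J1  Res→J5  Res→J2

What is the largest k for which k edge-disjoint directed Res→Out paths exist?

6

Assign every edge capacity 1; by Menger, the answer equals the max flow.
Path Res→Out (+1); total 1.
Path Res→J7→Out (+1); total 2.
Path Res→J2→Out (+1); total 3.
Path Res→J1→Out (+1); total 4.
Path Res→J5→Out (+1); total 5.
Path Res→P1→Out (+1); total 6.
No residual Res→Out path; max flow = 6.
Certifying cut of size 6: {Res→J1, Res→J2, Res→J5, Res→J7, Res→Out, Res→P1}.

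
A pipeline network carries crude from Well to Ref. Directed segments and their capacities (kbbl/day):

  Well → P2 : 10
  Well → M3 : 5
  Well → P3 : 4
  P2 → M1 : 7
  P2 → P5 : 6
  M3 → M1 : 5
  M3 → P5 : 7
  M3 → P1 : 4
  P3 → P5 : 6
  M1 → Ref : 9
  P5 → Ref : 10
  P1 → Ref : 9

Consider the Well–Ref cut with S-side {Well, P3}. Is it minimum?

No — its capacity is 21, but the minimum cut has capacity 19.

Given cut capacity: 10 + 5 + 6 = 21.
Augment Well→P2→M1→Ref: bottleneck 7, flow now 7.
Augment Well→P2→P5→Ref: bottleneck 3, flow now 10.
Augment Well→M3→M1→Ref: bottleneck 2, flow now 12.
Augment Well→M3→P5→Ref: bottleneck 3, flow now 15.
Augment Well→P3→P5→Ref: bottleneck 4, flow now 19.
No augmenting path remains; maximum flow = 19.
In the residual graph, reachable from Well: {Well}.
Min-cut edges: Well→P2 (10), Well→M3 (5), Well→P3 (4); capacity 10 + 5 + 4 = 19.
Cut capacity 21 exceeds the max flow 19, so it is not minimum.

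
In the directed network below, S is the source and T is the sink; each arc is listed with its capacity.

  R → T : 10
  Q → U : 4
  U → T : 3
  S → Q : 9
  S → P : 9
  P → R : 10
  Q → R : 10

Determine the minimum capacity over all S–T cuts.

13

Augment S→P→R→T: bottleneck 9, flow now 9.
Augment S→Q→R→T: bottleneck 1, flow now 10.
Augment S→Q→U→T: bottleneck 3, flow now 13.
No augmenting path remains; maximum flow = 13.
By max-flow min-cut, the minimum cut capacity equals the max flow.
In the residual graph, reachable from S: {S, P, Q, R, U}.
Min-cut edges: R→T (10), U→T (3); capacity 10 + 3 = 13.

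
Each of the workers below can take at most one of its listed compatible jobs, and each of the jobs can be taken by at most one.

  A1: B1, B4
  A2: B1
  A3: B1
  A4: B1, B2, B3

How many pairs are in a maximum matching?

3

Unit-capacity flow: source→left, listed edges, right→sink; max matching = max flow.
Augmenting path A1→B1 (+1); matched 1.
Augmenting path A4→B2 (+1); matched 2.
Augmenting path A2→B1→A1→B4 (+1); matched 3.
No augmenting path remains; maximum matching = 3.
König certificate: {A1, A4, B1} is a vertex cover of size 3 (every listed pair touches it), so no matching can be larger.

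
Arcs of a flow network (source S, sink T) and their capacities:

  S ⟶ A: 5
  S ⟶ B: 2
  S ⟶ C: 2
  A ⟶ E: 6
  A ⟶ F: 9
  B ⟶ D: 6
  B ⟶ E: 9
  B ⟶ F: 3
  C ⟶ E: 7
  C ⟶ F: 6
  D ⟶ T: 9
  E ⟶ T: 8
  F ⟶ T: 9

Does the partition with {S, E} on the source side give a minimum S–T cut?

No — its capacity is 17, but the minimum cut has capacity 9.

Given cut capacity: 5 + 2 + 2 + 8 = 17.
Augment S→A→E→T: bottleneck 5, flow now 5.
Augment S→B→D→T: bottleneck 2, flow now 7.
Augment S→C→E→T: bottleneck 2, flow now 9.
No augmenting path remains; maximum flow = 9.
In the residual graph, reachable from S: {S}.
Min-cut edges: S→A (5), S→B (2), S→C (2); capacity 5 + 2 + 2 = 9.
Cut capacity 17 exceeds the max flow 9, so it is not minimum.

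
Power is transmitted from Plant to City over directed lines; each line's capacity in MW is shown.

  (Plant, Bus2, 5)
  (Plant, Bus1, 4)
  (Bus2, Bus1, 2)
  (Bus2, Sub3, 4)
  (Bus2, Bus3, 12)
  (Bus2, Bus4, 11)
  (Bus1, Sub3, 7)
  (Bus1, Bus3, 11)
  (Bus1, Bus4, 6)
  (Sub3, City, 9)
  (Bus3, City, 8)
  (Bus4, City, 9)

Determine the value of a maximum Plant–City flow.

9

Augment Plant→Bus2→Sub3→City: bottleneck 4, flow now 4.
Augment Plant→Bus2→Bus3→City: bottleneck 1, flow now 5.
Augment Plant→Bus1→Sub3→City: bottleneck 4, flow now 9.
No augmenting path remains; maximum flow = 9.
In the residual graph, reachable from Plant: {Plant}.
Min-cut edges: Plant→Bus2 (5), Plant→Bus1 (4); capacity 5 + 4 = 9.
This cut is saturated, so no flow can exceed 9.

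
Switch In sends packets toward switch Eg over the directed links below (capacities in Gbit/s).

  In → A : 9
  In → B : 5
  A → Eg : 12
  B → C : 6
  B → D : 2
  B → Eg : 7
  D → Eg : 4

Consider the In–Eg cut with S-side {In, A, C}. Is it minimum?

No — its capacity is 17, but the minimum cut has capacity 14.

Given cut capacity: 5 + 12 = 17.
Augment In→A→Eg: bottleneck 9, flow now 9.
Augment In→B→Eg: bottleneck 5, flow now 14.
No augmenting path remains; maximum flow = 14.
In the residual graph, reachable from In: {In}.
Min-cut edges: In→A (9), In→B (5); capacity 9 + 5 = 14.
Cut capacity 17 exceeds the max flow 14, so it is not minimum.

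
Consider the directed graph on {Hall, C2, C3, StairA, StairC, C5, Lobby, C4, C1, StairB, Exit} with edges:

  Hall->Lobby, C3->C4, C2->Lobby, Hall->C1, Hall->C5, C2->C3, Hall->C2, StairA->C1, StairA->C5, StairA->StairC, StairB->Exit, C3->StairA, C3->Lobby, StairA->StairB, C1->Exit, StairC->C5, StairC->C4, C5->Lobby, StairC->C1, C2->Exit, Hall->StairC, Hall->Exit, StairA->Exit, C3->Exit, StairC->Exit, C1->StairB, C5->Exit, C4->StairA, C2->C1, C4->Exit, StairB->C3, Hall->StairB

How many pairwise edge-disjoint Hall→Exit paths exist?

6

Assign every edge capacity 1; by Menger, the answer equals the max flow.
Path Hall→Exit (+1); total 1.
Path Hall→C2→Exit (+1); total 2.
Path Hall→StairC→Exit (+1); total 3.
Path Hall→C5→Exit (+1); total 4.
Path Hall→C1→Exit (+1); total 5.
Path Hall→StairB→Exit (+1); total 6.
No residual Hall→Exit path; max flow = 6.
Certifying cut of size 6: {Hall→C1, Hall→C2, Hall→C5, Hall→Exit, Hall→StairB, Hall→StairC}.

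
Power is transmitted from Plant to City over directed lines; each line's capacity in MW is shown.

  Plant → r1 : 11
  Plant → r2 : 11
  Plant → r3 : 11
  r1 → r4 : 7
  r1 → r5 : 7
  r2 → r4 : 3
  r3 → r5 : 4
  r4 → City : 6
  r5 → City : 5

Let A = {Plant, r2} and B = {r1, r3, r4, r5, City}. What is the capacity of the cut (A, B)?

Edges leaving {Plant, r2}: Plant→r1 (11), Plant→r3 (11), r2→r4 (3).
Cut capacity = 11 + 11 + 3 = 25.

25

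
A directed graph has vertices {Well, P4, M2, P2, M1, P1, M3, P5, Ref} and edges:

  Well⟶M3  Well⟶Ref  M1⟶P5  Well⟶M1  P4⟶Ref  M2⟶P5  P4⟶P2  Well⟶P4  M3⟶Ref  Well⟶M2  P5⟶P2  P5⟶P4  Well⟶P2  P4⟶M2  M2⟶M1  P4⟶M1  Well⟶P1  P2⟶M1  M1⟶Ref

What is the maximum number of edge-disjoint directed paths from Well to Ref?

Assign every edge capacity 1; by Menger, the answer equals the max flow.
Path Well→Ref (+1); total 1.
Path Well→P4→Ref (+1); total 2.
Path Well→M1→Ref (+1); total 3.
Path Well→M3→Ref (+1); total 4.
No residual Well→Ref path; max flow = 4.
Certifying cut of size 4: {M1→Ref, P4→Ref, Well→M3, Well→Ref}.

4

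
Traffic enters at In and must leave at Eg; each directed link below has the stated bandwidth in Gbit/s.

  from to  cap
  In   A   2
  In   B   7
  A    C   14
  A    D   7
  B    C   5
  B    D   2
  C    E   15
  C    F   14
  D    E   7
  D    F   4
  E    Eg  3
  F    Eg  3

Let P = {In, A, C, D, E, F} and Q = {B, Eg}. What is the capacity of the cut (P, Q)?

13

Edges leaving {In, A, C, D, E, F}: In→B (7), E→Eg (3), F→Eg (3).
Cut capacity = 7 + 3 + 3 = 13.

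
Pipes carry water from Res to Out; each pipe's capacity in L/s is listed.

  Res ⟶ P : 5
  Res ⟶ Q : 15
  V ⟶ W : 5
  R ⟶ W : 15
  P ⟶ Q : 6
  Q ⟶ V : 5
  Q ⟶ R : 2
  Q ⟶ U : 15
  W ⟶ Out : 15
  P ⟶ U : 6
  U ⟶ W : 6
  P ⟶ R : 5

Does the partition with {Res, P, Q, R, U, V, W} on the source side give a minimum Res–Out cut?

Given cut capacity: 15 = 15.
Augment Res→P→R→W→Out: bottleneck 5, flow now 5.
Augment Res→Q→R→W→Out: bottleneck 2, flow now 7.
Augment Res→Q→U→W→Out: bottleneck 6, flow now 13.
Augment Res→Q→V→W→Out: bottleneck 2, flow now 15.
No augmenting path remains; maximum flow = 15.
Cut capacity 15 equals the max flow, so it is a minimum cut.

Yes — it is a minimum cut (capacity 15).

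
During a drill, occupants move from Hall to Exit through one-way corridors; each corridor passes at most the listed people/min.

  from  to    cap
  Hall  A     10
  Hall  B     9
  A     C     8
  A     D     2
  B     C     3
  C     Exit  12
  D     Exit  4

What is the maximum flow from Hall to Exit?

Augment Hall→A→C→Exit: bottleneck 8, flow now 8.
Augment Hall→A→D→Exit: bottleneck 2, flow now 10.
Augment Hall→B→C→Exit: bottleneck 3, flow now 13.
No augmenting path remains; maximum flow = 13.
In the residual graph, reachable from Hall: {Hall, B}.
Min-cut edges: Hall→A (10), B→C (3); capacity 10 + 3 = 13.
This cut is saturated, so no flow can exceed 13.

13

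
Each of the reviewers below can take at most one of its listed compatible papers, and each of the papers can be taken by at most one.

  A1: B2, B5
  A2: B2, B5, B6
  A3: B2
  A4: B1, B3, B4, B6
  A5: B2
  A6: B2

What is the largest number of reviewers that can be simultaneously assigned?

4

Unit-capacity flow: source→left, listed edges, right→sink; max matching = max flow.
Augmenting path A1→B2 (+1); matched 1.
Augmenting path A2→B5 (+1); matched 2.
Augmenting path A4→B1 (+1); matched 3.
Augmenting path A3→B2→A1→B5→A2→B6 (+1); matched 4.
No augmenting path remains; maximum matching = 4.
König certificate: {A1, A2, A4, B2} is a vertex cover of size 4 (every listed pair touches it), so no matching can be larger.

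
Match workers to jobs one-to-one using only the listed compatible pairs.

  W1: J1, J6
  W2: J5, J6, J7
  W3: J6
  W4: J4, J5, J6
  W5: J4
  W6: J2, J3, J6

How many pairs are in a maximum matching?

6

Unit-capacity flow: source→left, listed edges, right→sink; max matching = max flow.
Augmenting path W1→J1 (+1); matched 1.
Augmenting path W2→J5 (+1); matched 2.
Augmenting path W3→J6 (+1); matched 3.
Augmenting path W4→J4 (+1); matched 4.
Augmenting path W6→J2 (+1); matched 5.
Augmenting path W5→J4→W4→J5→W2→J7 (+1); matched 6.
No augmenting path remains; maximum matching = 6.
König certificate: {W1, W2, W3, W4, W5, W6} is a vertex cover of size 6 (every listed pair touches it), so no matching can be larger.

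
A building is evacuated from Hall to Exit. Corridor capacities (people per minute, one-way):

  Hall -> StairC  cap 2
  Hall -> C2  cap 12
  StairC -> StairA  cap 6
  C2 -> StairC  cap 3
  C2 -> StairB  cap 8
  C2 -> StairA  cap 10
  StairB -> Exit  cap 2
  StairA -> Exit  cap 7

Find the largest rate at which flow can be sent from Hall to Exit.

Augment Hall→StairC→StairA→Exit: bottleneck 2, flow now 2.
Augment Hall→C2→StairB→Exit: bottleneck 2, flow now 4.
Augment Hall→C2→StairA→Exit: bottleneck 5, flow now 9.
No augmenting path remains; maximum flow = 9.
In the residual graph, reachable from Hall: {Hall, StairC, C2, StairB, StairA}.
Min-cut edges: StairB→Exit (2), StairA→Exit (7); capacity 2 + 7 = 9.
This cut is saturated, so no flow can exceed 9.

9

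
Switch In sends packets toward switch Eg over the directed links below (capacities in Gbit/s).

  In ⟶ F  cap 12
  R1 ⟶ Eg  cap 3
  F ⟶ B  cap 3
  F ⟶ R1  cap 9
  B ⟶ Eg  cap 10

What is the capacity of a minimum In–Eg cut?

Augment In→F→B→Eg: bottleneck 3, flow now 3.
Augment In→F→R1→Eg: bottleneck 3, flow now 6.
No augmenting path remains; maximum flow = 6.
By max-flow min-cut, the minimum cut capacity equals the max flow.
In the residual graph, reachable from In: {In, F, R1}.
Min-cut edges: F→B (3), R1→Eg (3); capacity 3 + 3 = 6.

6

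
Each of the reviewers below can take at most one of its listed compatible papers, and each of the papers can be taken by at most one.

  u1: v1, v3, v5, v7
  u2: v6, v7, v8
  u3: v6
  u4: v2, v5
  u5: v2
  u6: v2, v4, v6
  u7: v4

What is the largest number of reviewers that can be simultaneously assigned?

Unit-capacity flow: source→left, listed edges, right→sink; max matching = max flow.
Augmenting path u1→v1 (+1); matched 1.
Augmenting path u2→v6 (+1); matched 2.
Augmenting path u4→v2 (+1); matched 3.
Augmenting path u6→v4 (+1); matched 4.
Augmenting path u3→v6→u2→v7 (+1); matched 5.
Augmenting path u5→v2→u4→v5 (+1); matched 6.
No augmenting path remains; maximum matching = 6.
König certificate: {u1, u2, u4, v2, v4, v6} is a vertex cover of size 6 (every listed pair touches it), so no matching can be larger.

6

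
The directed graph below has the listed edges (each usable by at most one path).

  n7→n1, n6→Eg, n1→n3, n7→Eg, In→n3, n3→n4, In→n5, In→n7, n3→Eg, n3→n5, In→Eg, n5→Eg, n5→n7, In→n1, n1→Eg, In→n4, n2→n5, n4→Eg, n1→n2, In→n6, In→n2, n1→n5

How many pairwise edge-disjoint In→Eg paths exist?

7

Assign every edge capacity 1; by Menger, the answer equals the max flow.
Path In→Eg (+1); total 1.
Path In→n1→Eg (+1); total 2.
Path In→n3→Eg (+1); total 3.
Path In→n4→Eg (+1); total 4.
Path In→n5→Eg (+1); total 5.
Path In→n6→Eg (+1); total 6.
Path In→n7→Eg (+1); total 7.
No residual In→Eg path; max flow = 7.
Certifying cut of size 7: {In→Eg, In→n6, n1→Eg, n3→Eg, n4→Eg, n5→Eg, n7→Eg}.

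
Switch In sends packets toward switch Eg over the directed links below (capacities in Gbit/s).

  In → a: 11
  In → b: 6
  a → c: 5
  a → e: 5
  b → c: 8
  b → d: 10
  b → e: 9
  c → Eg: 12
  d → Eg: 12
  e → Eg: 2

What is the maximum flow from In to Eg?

Augment In→a→c→Eg: bottleneck 5, flow now 5.
Augment In→a→e→Eg: bottleneck 2, flow now 7.
Augment In→b→c→Eg: bottleneck 6, flow now 13.
No augmenting path remains; maximum flow = 13.
In the residual graph, reachable from In: {In, a, e}.
Min-cut edges: In→b (6), a→c (5), e→Eg (2); capacity 6 + 5 + 2 = 13.
This cut is saturated, so no flow can exceed 13.

13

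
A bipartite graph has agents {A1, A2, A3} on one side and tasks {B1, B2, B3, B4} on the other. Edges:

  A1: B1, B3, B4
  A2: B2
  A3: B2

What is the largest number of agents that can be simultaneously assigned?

Unit-capacity flow: source→left, listed edges, right→sink; max matching = max flow.
Augmenting path A1→B1 (+1); matched 1.
Augmenting path A2→B2 (+1); matched 2.
No augmenting path remains; maximum matching = 2.
König certificate: {A1, B2} is a vertex cover of size 2 (every listed pair touches it), so no matching can be larger.

2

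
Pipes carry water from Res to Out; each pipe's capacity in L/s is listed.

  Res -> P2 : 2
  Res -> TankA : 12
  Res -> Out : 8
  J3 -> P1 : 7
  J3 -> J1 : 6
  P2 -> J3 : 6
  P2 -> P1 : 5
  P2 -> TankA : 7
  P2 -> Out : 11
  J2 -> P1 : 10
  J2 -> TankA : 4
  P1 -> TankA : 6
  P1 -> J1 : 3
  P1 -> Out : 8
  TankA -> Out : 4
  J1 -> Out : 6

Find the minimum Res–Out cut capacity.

Augment Res→Out: bottleneck 8, flow now 8.
Augment Res→P2→Out: bottleneck 2, flow now 10.
Augment Res→TankA→Out: bottleneck 4, flow now 14.
No augmenting path remains; maximum flow = 14.
By max-flow min-cut, the minimum cut capacity equals the max flow.
In the residual graph, reachable from Res: {Res, TankA}.
Min-cut edges: Res→P2 (2), Res→Out (8), TankA→Out (4); capacity 2 + 8 + 4 = 14.

14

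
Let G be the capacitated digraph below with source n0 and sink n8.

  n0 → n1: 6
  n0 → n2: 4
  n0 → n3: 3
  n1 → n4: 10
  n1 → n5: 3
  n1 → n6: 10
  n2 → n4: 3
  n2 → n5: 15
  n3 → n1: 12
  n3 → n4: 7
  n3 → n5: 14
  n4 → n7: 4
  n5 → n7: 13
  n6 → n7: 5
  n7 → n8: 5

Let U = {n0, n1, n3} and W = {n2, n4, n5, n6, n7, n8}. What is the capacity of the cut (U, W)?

Edges leaving {n0, n1, n3}: n0→n2 (4), n1→n4 (10), n1→n5 (3), n1→n6 (10), n3→n4 (7), n3→n5 (14).
Cut capacity = 4 + 10 + 3 + 10 + 7 + 14 = 48.

48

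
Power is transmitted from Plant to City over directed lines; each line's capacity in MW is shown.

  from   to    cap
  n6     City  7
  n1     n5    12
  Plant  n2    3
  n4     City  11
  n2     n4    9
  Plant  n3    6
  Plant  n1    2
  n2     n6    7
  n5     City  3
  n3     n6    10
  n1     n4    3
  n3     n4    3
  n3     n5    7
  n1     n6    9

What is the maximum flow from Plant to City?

11

Augment Plant→n1→n4→City: bottleneck 2, flow now 2.
Augment Plant→n2→n4→City: bottleneck 3, flow now 5.
Augment Plant→n3→n4→City: bottleneck 3, flow now 8.
Augment Plant→n3→n5→City: bottleneck 3, flow now 11.
No augmenting path remains; maximum flow = 11.
In the residual graph, reachable from Plant: {Plant}.
Min-cut edges: Plant→n1 (2), Plant→n2 (3), Plant→n3 (6); capacity 2 + 3 + 6 = 11.
This cut is saturated, so no flow can exceed 11.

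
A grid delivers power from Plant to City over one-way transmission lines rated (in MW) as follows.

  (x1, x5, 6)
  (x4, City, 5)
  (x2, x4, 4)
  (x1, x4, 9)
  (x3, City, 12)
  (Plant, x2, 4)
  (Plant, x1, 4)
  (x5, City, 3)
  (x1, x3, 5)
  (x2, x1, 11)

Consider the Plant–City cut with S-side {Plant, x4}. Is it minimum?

No — its capacity is 13, but the minimum cut has capacity 8.

Given cut capacity: 4 + 4 + 5 = 13.
Augment Plant→x1→x3→City: bottleneck 4, flow now 4.
Augment Plant→x2→x4→City: bottleneck 4, flow now 8.
No augmenting path remains; maximum flow = 8.
In the residual graph, reachable from Plant: {Plant}.
Min-cut edges: Plant→x1 (4), Plant→x2 (4); capacity 4 + 4 = 8.
Cut capacity 13 exceeds the max flow 8, so it is not minimum.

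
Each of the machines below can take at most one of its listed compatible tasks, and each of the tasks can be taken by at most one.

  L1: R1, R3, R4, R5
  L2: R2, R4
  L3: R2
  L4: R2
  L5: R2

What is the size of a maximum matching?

3

Unit-capacity flow: source→left, listed edges, right→sink; max matching = max flow.
Augmenting path L1→R1 (+1); matched 1.
Augmenting path L2→R2 (+1); matched 2.
Augmenting path L3→R2→L2→R4 (+1); matched 3.
No augmenting path remains; maximum matching = 3.
König certificate: {L1, L2, R2} is a vertex cover of size 3 (every listed pair touches it), so no matching can be larger.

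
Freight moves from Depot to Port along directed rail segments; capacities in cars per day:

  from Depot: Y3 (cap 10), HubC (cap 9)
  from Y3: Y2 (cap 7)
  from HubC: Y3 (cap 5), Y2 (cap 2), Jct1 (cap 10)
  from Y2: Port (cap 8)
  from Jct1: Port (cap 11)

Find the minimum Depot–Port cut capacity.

Augment Depot→Y3→Y2→Port: bottleneck 7, flow now 7.
Augment Depot→HubC→Y2→Port: bottleneck 1, flow now 8.
Augment Depot→HubC→Jct1→Port: bottleneck 8, flow now 16.
No augmenting path remains; maximum flow = 16.
By max-flow min-cut, the minimum cut capacity equals the max flow.
In the residual graph, reachable from Depot: {Depot, Y3}.
Min-cut edges: Depot→HubC (9), Y3→Y2 (7); capacity 9 + 7 = 16.

16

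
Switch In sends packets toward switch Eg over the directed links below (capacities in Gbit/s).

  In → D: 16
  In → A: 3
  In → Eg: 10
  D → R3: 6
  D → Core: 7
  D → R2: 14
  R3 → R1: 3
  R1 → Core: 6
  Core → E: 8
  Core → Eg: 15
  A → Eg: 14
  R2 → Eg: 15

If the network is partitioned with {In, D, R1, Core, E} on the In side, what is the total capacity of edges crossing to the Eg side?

Edges leaving {In, D, R1, Core, E}: In→A (3), In→Eg (10), D→R3 (6), D→R2 (14), Core→Eg (15).
Cut capacity = 3 + 10 + 6 + 14 + 15 = 48.

48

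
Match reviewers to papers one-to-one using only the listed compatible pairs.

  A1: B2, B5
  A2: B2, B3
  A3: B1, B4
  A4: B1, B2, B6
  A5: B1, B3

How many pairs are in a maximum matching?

5

Unit-capacity flow: source→left, listed edges, right→sink; max matching = max flow.
Augmenting path A1→B2 (+1); matched 1.
Augmenting path A2→B3 (+1); matched 2.
Augmenting path A3→B1 (+1); matched 3.
Augmenting path A4→B6 (+1); matched 4.
Augmenting path A5→B1→A3→B4 (+1); matched 5.
No augmenting path remains; maximum matching = 5.
König certificate: {A1, A2, A3, A4, A5} is a vertex cover of size 5 (every listed pair touches it), so no matching can be larger.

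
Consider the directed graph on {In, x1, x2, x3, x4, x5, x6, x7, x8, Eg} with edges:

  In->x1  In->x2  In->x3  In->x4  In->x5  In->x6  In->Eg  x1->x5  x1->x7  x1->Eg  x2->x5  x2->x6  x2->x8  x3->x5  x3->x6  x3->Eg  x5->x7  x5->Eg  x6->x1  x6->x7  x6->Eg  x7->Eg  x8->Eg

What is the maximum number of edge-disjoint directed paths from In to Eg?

Assign every edge capacity 1; by Menger, the answer equals the max flow.
Path In→Eg (+1); total 1.
Path In→x1→Eg (+1); total 2.
Path In→x3→Eg (+1); total 3.
Path In→x5→Eg (+1); total 4.
Path In→x6→Eg (+1); total 5.
Path In→x2→x8→Eg (+1); total 6.
No residual In→Eg path; max flow = 6.
Certifying cut of size 6: {In→Eg, In→x1, In→x2, In→x3, In→x5, In→x6}.

6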